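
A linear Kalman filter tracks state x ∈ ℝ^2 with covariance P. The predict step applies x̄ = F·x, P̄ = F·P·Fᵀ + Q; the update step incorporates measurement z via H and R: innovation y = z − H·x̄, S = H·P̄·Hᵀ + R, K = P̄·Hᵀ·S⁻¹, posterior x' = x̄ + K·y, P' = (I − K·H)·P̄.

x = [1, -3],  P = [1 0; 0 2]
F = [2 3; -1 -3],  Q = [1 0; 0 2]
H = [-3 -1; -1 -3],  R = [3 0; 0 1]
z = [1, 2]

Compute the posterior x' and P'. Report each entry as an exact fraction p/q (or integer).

x̄ = F·x = [-7, 8]
P̄ = F·P·Fᵀ + Q = [23 -20; -20 21]
y = z − H·x̄ = [-12, 19]
S = H·P̄·Hᵀ + R = [111 -68; -68 93]
K = P̄·Hᵀ·S⁻¹ = [-2041/5699 775/5699; 703/5699 -2121/5699]
x' = x̄ + K·y = [-676/5699, -3143/5699]
P' = (I − K·H)·P̄ = [2393/5699 -1056/5699; -1056/5699 1059/5699]

x' = [-676/5699, -3143/5699]
P' = [2393/5699 -1056/5699; -1056/5699 1059/5699]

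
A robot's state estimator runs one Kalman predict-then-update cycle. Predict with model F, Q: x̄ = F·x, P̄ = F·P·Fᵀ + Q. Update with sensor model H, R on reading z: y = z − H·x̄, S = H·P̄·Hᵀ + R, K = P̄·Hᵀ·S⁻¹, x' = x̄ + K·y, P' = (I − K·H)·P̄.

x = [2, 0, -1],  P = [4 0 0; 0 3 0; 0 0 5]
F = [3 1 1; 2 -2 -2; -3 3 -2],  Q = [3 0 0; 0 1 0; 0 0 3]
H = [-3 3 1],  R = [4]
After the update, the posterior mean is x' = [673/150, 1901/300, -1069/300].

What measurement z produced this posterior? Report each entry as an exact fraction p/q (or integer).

z = [2]

x̄ = F·x = [5, 6, -4]
P̄ = F·P·Fᵀ + Q = [47 8 -37; 8 49 -22; -37 -22 86]
S = H·P̄·Hᵀ + R = [900]
K = P̄·Hᵀ·S⁻¹ = [-77/450; 101/900; 131/900]
x' − x̄ = [-77/150, 101/300, 131/300] = K·y
y = (KᵀK)⁻¹·Kᵀ·(x' − x̄) = [3]
z = y + H·x̄ = [3] + [-1] = [2]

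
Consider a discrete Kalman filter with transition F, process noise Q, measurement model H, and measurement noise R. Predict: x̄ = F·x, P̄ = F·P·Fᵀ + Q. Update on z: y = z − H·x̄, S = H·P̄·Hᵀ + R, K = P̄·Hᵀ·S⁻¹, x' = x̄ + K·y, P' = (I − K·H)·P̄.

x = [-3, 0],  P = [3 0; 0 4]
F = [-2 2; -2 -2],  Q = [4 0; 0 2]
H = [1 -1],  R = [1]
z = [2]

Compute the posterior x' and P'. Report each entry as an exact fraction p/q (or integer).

x̄ = F·x = [6, 6]
P̄ = F·P·Fᵀ + Q = [32 -4; -4 30]
y = z − H·x̄ = [2]
S = H·P̄·Hᵀ + R = [71]
K = P̄·Hᵀ·S⁻¹ = [36/71; -34/71]
x' = x̄ + K·y = [498/71, 358/71]
P' = (I − K·H)·P̄ = [976/71 940/71; 940/71 974/71]

x' = [498/71, 358/71]
P' = [976/71 940/71; 940/71 974/71]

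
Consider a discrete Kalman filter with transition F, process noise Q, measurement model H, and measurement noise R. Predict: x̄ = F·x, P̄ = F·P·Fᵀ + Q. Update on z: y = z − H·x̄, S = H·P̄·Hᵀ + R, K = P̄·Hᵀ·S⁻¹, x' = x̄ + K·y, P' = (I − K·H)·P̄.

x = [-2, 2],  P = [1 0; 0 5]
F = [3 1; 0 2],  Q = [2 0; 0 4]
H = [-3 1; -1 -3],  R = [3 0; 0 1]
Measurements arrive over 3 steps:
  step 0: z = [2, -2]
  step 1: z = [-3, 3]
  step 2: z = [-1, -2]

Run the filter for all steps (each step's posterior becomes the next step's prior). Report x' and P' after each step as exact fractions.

step 0: x̄ = F·x = [-4, 4]
step 0: P̄ = F·P·Fᵀ + Q = [16 10; 10 24]
step 0: y = z − H·x̄ = [-14, 6]
step 0: S = H·P̄·Hᵀ + R = [111 56; 56 293]
step 0: K = P̄·Hᵀ·S⁻¹ = [-8558/29387 -2978/29387; 2834/29387 -8766/29387]
step 0: x' = x̄ + K·y = [-15604/29387, 25276/29387]
step 0: P' = (I − K·H)·P̄ = [8000/29387 -1674/29387; -1674/29387 3480/29387]
step 1: x̄ = F·x = [-21536/29387, 50552/29387]
step 1: P̄ = F·P·Fᵀ + Q = [124210/29387 -3084/29387; -3084/29387 131468/29387]
step 1: y = z − H·x̄ = [-203321/29387, 218281/29387]
step 1: S = H·P̄·Hᵀ + R = [1356023/29387 -46446/29387; -46446/29387 1318305/29387]
step 1: K = P̄·Hᵀ·S⁻¹ = [-5678758/20252659 -5898394/60757977; 1898080/20252659 -5944840/20252659]
step 1: x' = x̄ + K·y = [29531464/60757977, -22450496/20252659]
step 1: P' = (I − K·H)·P̄ = [15922486/60757977 -1113788/20252659; -1113788/20252659 2352876/20252659]
step 2: x̄ = F·x = [7080968/20252659, -44900992/20252659]
step 2: P̄ = F·P·Fᵀ + Q = [83942924/20252659 -1976976/20252659; -1976976/20252659 90422140/20252659]
step 2: y = z − H·x̄ = [6555891/2893237, -168127326/20252659]
step 2: S = H·P̄·Hᵀ + R = [131218327/2893237 -5036208/2893237; -5036208/2893237 906132987/20252659]
step 2: K = P̄·Hᵀ·S⁻¹ = [-3830475676/13678302291 -3979909748/41034906873; 426914092/4559434097 -4015163204/13678302291]
step 2: x' = x̄ + K·y = [2371938996/4559434097, 1969521772/4559434097]
step 2: P' = (I − K·H)·P̄ = [10740275300/41034906873 -751151728/13678302291; -751151728/13678302291 529590548/4559434097]

step 0: x' = [-15604/29387, 25276/29387], P' = [8000/29387 -1674/29387; -1674/29387 3480/29387]
step 1: x' = [29531464/60757977, -22450496/20252659], P' = [15922486/60757977 -1113788/20252659; -1113788/20252659 2352876/20252659]
step 2: x' = [2371938996/4559434097, 1969521772/4559434097], P' = [10740275300/41034906873 -751151728/13678302291; -751151728/13678302291 529590548/4559434097]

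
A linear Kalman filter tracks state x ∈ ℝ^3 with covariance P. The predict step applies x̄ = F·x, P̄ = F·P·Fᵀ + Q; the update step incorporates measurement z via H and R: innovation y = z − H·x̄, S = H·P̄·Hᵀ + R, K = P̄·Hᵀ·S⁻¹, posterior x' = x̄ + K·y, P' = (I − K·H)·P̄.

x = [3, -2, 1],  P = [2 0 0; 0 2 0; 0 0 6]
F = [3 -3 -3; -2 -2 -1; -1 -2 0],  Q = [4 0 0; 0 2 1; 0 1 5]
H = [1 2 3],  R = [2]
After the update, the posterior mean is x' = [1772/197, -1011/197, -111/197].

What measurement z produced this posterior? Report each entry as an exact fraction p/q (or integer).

x̄ = F·x = [12, -3, 1]
P̄ = F·P·Fᵀ + Q = [94 18 6; 18 24 13; 6 13 15]
S = H·P̄·Hᵀ + R = [591]
K = P̄·Hᵀ·S⁻¹ = [148/591; 35/197; 77/591]
x' − x̄ = [-592/197, -420/197, -308/197] = K·y
y = (KᵀK)⁻¹·Kᵀ·(x' − x̄) = [-12]
z = y + H·x̄ = [-12] + [9] = [-3]

z = [-3]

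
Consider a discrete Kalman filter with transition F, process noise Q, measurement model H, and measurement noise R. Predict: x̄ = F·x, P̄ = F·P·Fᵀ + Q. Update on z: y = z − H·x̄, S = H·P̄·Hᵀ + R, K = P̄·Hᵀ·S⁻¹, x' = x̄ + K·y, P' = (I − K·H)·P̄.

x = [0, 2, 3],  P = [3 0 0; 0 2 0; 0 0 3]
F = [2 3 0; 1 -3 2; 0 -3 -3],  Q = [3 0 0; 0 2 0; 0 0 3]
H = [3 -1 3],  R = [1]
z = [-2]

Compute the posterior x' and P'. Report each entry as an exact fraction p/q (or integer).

x' = [79/9, -1775/513, -605/57]
P' = [80/3 -37/9 -28; -37/9 12914/513 710/57; -28 710/57 612/19]

x̄ = F·x = [6, 0, -15]
P̄ = F·P·Fᵀ + Q = [33 -12 -18; -12 35 0; -18 0 48]
y = z − H·x̄ = [25]
S = H·P̄·Hᵀ + R = [513]
K = P̄·Hᵀ·S⁻¹ = [1/9; -71/513; 10/57]
x' = x̄ + K·y = [79/9, -1775/513, -605/57]
P' = (I − K·H)·P̄ = [80/3 -37/9 -28; -37/9 12914/513 710/57; -28 710/57 612/19]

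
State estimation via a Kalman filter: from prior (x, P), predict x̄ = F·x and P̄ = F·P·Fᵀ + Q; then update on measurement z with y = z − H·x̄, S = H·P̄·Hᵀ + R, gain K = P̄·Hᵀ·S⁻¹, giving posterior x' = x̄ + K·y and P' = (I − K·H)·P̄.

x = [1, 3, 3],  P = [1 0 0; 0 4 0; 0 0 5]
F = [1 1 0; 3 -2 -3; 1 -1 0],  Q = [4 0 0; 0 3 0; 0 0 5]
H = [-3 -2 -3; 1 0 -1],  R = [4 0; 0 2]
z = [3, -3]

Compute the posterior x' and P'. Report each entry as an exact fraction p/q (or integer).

x' = [212/1187, -6624/1187, 3005/1187]
P' = [14271/5935 -33027/5935 8171/5935; -33027/5935 99919/5935 -31007/5935; 8171/5935 -31007/5935 12971/5935]

x̄ = F·x = [4, -12, -2]
P̄ = F·P·Fᵀ + Q = [9 -5 -3; -5 73 11; -3 11 10]
y = z − H·x̄ = [-15, -9]
S = H·P̄·Hᵀ + R = [485 35; 35 27]
K = P̄·Hᵀ·S⁻¹ = [-318/5935 610/1187; -1934/5935 -202/1187; -353/5935 -480/1187]
x' = x̄ + K·y = [212/1187, -6624/1187, 3005/1187]
P' = (I − K·H)·P̄ = [14271/5935 -33027/5935 8171/5935; -33027/5935 99919/5935 -31007/5935; 8171/5935 -31007/5935 12971/5935]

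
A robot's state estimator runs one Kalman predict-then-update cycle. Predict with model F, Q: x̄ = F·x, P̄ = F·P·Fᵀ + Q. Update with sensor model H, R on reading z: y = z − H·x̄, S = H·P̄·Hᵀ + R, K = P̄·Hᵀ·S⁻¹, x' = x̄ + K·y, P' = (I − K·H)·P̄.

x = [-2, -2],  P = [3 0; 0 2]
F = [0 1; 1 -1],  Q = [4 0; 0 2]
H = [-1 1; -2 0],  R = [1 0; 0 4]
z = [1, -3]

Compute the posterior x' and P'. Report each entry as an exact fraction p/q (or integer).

x̄ = F·x = [-2, 0]
P̄ = F·P·Fᵀ + Q = [6 -2; -2 7]
y = z − H·x̄ = [-1, -7]
S = H·P̄·Hᵀ + R = [18 16; 16 28]
K = P̄·Hᵀ·S⁻¹ = [-4/31 -11/31; 47/62 -9/31]
x' = x̄ + K·y = [19/31, 79/62]
P' = (I − K·H)·P̄ = [22/31 18/31; 18/31 83/62]

x' = [19/31, 79/62]
P' = [22/31 18/31; 18/31 83/62]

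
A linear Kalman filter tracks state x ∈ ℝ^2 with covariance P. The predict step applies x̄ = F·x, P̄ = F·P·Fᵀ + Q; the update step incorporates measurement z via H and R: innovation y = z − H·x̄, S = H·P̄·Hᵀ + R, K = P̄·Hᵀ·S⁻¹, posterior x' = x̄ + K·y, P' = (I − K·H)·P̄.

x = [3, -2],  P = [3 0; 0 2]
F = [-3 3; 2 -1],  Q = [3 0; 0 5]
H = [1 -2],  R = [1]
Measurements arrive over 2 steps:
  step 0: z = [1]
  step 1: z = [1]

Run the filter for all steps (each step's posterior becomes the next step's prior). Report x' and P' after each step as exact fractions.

step 0: x' = [-243/221, -216/221], P' = [1392/221 648/221; 648/221 355/221]
step 1: x' = [-7953/37027, -22690/37027], P' = [151230/37027 69669/37027; 69669/37027 41063/37027]

step 0: x̄ = F·x = [-15, 8]
step 0: P̄ = F·P·Fᵀ + Q = [48 -24; -24 19]
step 0: y = z − H·x̄ = [32]
step 0: S = H·P̄·Hᵀ + R = [221]
step 0: K = P̄·Hᵀ·S⁻¹ = [96/221; -62/221]
step 0: x' = x̄ + K·y = [-243/221, -216/221]
step 0: P' = (I − K·H)·P̄ = [1392/221 648/221; 648/221 355/221]
step 1: x̄ = F·x = [81/221, -270/221]
step 1: P̄ = F·P·Fᵀ + Q = [4722/221 -3585/221; -3585/221 4436/221]
step 1: y = z − H·x̄ = [-400/221]
step 1: S = H·P̄·Hᵀ + R = [37027/221]
step 1: K = P̄·Hᵀ·S⁻¹ = [11892/37027; -12457/37027]
step 1: x' = x̄ + K·y = [-7953/37027, -22690/37027]
step 1: P' = (I − K·H)·P̄ = [151230/37027 69669/37027; 69669/37027 41063/37027]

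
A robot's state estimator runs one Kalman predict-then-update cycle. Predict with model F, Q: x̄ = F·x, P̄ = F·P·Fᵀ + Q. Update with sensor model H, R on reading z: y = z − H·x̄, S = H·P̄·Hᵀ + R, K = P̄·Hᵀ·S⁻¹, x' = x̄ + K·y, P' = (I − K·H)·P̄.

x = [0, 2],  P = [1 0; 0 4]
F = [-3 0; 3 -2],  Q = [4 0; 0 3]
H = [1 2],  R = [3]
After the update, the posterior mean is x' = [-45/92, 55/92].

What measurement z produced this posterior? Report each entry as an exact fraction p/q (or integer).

z = [1]

x̄ = F·x = [0, -4]
P̄ = F·P·Fᵀ + Q = [13 -9; -9 28]
S = H·P̄·Hᵀ + R = [92]
K = P̄·Hᵀ·S⁻¹ = [-5/92; 47/92]
x' − x̄ = [-45/92, 423/92] = K·y
y = (KᵀK)⁻¹·Kᵀ·(x' − x̄) = [9]
z = y + H·x̄ = [9] + [-8] = [1]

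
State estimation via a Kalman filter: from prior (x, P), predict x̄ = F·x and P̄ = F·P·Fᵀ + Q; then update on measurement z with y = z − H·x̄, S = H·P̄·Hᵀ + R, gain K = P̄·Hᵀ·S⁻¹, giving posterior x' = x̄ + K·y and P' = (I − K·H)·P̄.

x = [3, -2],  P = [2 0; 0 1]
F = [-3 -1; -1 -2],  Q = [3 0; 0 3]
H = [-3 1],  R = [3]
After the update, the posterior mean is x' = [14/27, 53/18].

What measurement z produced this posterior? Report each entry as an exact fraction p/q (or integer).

z = [1]

x̄ = F·x = [-7, 1]
P̄ = F·P·Fᵀ + Q = [22 8; 8 9]
S = H·P̄·Hᵀ + R = [162]
K = P̄·Hᵀ·S⁻¹ = [-29/81; -5/54]
x' − x̄ = [203/27, 35/18] = K·y
y = (KᵀK)⁻¹·Kᵀ·(x' − x̄) = [-21]
z = y + H·x̄ = [-21] + [22] = [1]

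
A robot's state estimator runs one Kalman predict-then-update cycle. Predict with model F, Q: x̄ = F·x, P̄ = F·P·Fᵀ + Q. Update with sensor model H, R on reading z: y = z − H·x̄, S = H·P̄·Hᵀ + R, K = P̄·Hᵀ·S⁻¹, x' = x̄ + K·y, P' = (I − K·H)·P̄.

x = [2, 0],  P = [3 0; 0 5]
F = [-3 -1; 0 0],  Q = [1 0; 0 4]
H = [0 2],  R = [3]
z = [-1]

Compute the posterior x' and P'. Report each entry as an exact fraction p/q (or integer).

x' = [-6, -8/19]
P' = [33 0; 0 12/19]

x̄ = F·x = [-6, 0]
P̄ = F·P·Fᵀ + Q = [33 0; 0 4]
y = z − H·x̄ = [-1]
S = H·P̄·Hᵀ + R = [19]
K = P̄·Hᵀ·S⁻¹ = [0; 8/19]
x' = x̄ + K·y = [-6, -8/19]
P' = (I − K·H)·P̄ = [33 0; 0 12/19]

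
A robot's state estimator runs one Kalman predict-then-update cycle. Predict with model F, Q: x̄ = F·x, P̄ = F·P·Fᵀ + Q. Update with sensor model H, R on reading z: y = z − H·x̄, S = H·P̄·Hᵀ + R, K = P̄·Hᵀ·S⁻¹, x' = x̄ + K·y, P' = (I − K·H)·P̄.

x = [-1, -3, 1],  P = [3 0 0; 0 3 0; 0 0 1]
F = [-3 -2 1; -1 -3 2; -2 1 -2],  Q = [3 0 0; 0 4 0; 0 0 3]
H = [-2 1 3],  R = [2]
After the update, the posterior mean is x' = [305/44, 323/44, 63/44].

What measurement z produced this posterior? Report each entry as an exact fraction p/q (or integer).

z = [-2]

x̄ = F·x = [10, 12, -3]
P̄ = F·P·Fᵀ + Q = [43 29 10; 29 38 -7; 10 -7 22]
S = H·P̄·Hᵀ + R = [132]
K = P̄·Hᵀ·S⁻¹ = [-9/44; -41/132; 13/44]
x' − x̄ = [-135/44, -205/44, 195/44] = K·y
y = (KᵀK)⁻¹·Kᵀ·(x' − x̄) = [15]
z = y + H·x̄ = [15] + [-17] = [-2]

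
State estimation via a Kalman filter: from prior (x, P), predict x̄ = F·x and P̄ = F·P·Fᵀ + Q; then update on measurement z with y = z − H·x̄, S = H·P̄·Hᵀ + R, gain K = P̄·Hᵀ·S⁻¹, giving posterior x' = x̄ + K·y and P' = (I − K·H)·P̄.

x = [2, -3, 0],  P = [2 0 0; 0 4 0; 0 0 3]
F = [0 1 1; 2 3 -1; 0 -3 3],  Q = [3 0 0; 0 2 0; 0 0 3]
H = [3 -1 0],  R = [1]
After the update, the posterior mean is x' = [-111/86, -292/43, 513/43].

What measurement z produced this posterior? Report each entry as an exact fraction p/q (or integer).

z = [3]

x̄ = F·x = [-3, -5, 9]
P̄ = F·P·Fᵀ + Q = [10 9 -3; 9 49 -45; -3 -45 66]
S = H·P̄·Hᵀ + R = [86]
K = P̄·Hᵀ·S⁻¹ = [21/86; -11/43; 18/43]
x' − x̄ = [147/86, -77/43, 126/43] = K·y
y = (KᵀK)⁻¹·Kᵀ·(x' − x̄) = [7]
z = y + H·x̄ = [7] + [-4] = [3]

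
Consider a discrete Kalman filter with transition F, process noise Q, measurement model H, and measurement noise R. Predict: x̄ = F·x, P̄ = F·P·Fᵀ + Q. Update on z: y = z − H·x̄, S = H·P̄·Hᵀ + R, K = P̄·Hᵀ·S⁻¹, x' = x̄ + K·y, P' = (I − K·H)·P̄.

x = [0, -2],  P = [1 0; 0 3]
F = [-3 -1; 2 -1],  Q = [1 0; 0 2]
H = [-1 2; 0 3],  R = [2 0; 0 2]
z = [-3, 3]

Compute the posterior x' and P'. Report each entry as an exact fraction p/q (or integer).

x' = [284/63, 14/15]
P' = [143/63 1/3; 1/3 1/5]

x̄ = F·x = [2, 2]
P̄ = F·P·Fᵀ + Q = [13 -3; -3 9]
y = z − H·x̄ = [-5, -3]
S = H·P̄·Hᵀ + R = [63 63; 63 83]
K = P̄·Hᵀ·S⁻¹ = [-101/126 1/2; 1/30 3/10]
x' = x̄ + K·y = [284/63, 14/15]
P' = (I − K·H)·P̄ = [143/63 1/3; 1/3 1/5]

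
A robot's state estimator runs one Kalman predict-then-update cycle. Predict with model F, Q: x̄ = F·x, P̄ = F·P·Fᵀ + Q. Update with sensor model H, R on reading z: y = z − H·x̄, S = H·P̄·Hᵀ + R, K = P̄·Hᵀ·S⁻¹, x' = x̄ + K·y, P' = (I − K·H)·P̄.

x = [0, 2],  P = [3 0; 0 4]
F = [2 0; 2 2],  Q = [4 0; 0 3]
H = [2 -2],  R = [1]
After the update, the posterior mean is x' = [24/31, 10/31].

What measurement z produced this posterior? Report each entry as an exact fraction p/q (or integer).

x̄ = F·x = [0, 4]
P̄ = F·P·Fᵀ + Q = [16 12; 12 31]
S = H·P̄·Hᵀ + R = [93]
K = P̄·Hᵀ·S⁻¹ = [8/93; -38/93]
x' − x̄ = [24/31, -114/31] = K·y
y = (KᵀK)⁻¹·Kᵀ·(x' − x̄) = [9]
z = y + H·x̄ = [9] + [-8] = [1]

z = [1]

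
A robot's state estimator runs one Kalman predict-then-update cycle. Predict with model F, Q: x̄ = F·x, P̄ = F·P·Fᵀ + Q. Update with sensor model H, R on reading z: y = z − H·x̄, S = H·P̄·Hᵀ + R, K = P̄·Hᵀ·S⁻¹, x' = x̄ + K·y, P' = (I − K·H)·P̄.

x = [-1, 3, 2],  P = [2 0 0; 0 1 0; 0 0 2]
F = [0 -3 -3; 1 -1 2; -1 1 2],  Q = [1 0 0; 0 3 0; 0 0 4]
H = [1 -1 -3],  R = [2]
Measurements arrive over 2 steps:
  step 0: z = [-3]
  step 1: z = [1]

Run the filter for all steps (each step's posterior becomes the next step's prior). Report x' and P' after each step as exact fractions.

step 0: x' = [-1803/317, -1368/317, 196/317], P' = [2152/317 263/317 575/317; 263/317 2994/317 -885/317; 575/317 -885/317 530/317]
step 1: x' = [329419/32992, -533/4124, 99723/32992], P' = [946235/32992 77843/4124 97691/32992; 77843/4124 44007/1031 -32721/4124; 97691/32992 -32721/4124 123611/32992]

step 0: x̄ = F·x = [-15, 0, 8]
step 0: P̄ = F·P·Fᵀ + Q = [28 -9 -15; -9 14 5; -15 5 15]
step 0: y = z − H·x̄ = [36]
step 0: S = H·P̄·Hᵀ + R = [317]
step 0: K = P̄·Hᵀ·S⁻¹ = [82/317; -38/317; -65/317]
step 0: x' = x̄ + K·y = [-1803/317, -1368/317, 196/317]
step 0: P' = (I − K·H)·P̄ = [2152/317 263/317 575/317; 263/317 2994/317 -885/317; 575/317 -885/317 530/317]
step 1: x̄ = F·x = [3516/317, -43/317, 827/317]
step 1: P̄ = F·P·Fᵀ + Q = [16103/317 5943/317 -1683/317; 5943/317 13531/317 -2500/317; -1683/317 -2500/317 2168/317]
step 1: y = z − H·x̄ = [-761/317]
step 1: S = H·P̄·Hᵀ + R = [32992/317]
step 1: K = P̄·Hᵀ·S⁻¹ = [15209/32992; -11/4124; -5687/32992]
step 1: x' = x̄ + K·y = [329419/32992, -533/4124, 99723/32992]
step 1: P' = (I − K·H)·P̄ = [946235/32992 77843/4124 97691/32992; 77843/4124 44007/1031 -32721/4124; 97691/32992 -32721/4124 123611/32992]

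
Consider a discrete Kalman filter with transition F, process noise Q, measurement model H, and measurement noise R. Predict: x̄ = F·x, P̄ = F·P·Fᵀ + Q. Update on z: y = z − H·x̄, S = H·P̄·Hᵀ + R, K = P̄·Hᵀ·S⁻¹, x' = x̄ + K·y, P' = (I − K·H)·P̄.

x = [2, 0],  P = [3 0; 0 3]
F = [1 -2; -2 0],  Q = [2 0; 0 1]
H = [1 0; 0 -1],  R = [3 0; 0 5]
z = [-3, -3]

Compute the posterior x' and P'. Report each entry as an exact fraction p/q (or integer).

x' = [-23/9, 211/162]
P' = [5/2 -5/18; -5/18 280/81]

x̄ = F·x = [2, -4]
P̄ = F·P·Fᵀ + Q = [17 -6; -6 13]
y = z − H·x̄ = [-5, -7]
S = H·P̄·Hᵀ + R = [20 6; 6 18]
K = P̄·Hᵀ·S⁻¹ = [5/6 1/18; -5/54 -56/81]
x' = x̄ + K·y = [-23/9, 211/162]
P' = (I − K·H)·P̄ = [5/2 -5/18; -5/18 280/81]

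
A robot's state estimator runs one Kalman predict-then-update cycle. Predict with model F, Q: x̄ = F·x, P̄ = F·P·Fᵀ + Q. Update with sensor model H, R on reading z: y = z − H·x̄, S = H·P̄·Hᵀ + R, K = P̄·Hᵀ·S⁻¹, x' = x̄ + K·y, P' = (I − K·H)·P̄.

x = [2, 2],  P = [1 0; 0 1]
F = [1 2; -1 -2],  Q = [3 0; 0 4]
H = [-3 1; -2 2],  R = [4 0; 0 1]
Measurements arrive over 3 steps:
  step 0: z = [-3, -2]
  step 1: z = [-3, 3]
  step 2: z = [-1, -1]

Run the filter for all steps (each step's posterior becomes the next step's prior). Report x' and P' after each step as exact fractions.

step 0: x̄ = F·x = [6, -6]
step 0: P̄ = F·P·Fᵀ + Q = [8 -5; -5 9]
step 0: y = z − H·x̄ = [21, 22]
step 0: S = H·P̄·Hᵀ + R = [115 106; 106 109]
step 0: K = P̄·Hᵀ·S⁻¹ = [-135/433 28/433; -352/1299 676/1299]
step 0: x' = x̄ + K·y = [379/433, -314/1299]
step 0: P' = (I − K·H)·P̄ = [277/433 291/433; 291/433 1211/1299]
step 1: x̄ = F·x = [509/1299, -509/1299]
step 1: P̄ = F·P·Fᵀ + Q = [13064/1299 -9167/1299; -9167/1299 14363/1299]
step 1: y = z − H·x̄ = [-1861/1299, 5933/1299]
step 1: S = H·P̄·Hᵀ + R = [192137/1299 180446/1299; 180446/1299 184343/1299]
step 1: K = P̄·Hᵀ·S⁻¹ = [-45761/146695 9412/146695; -596192/2200425 1145324/2200425]
step 1: x' = x̄ + K·y = [166028/146695, 1741007/733475]
step 1: P' = (I − K·H)·P̄ = [18775/29339 98581/146695; 98581/146695 2051377/2200425]
step 2: x̄ = F·x = [4312154/733475, -4312154/733475]
step 2: P̄ = F·P·Fᵀ + Q = [22129768/2200425 -15528493/2200425; -15528493/2200425 24330193/2200425]
step 2: y = z − H·x̄ = [16515141/733475, 16515141/733475]
step 2: S = H·P̄·Hᵀ + R = [325470763/2200425 305666938/2200425; 305666938/2200425 312268213/2200425]
step 2: K = P̄·Hᵀ·S⁻¹ = [-387584735/1242471577 79717372/1242471577; -1009920736/3727414731 1940124100/3727414731]
step 2: x' = x̄ + K·y = [372549673/1242471577, -323004250/1242471577]
step 2: P' = (I − K·H)·P̄ = [795098813/1242471577 834957499/1242471577; 834957499/1242471577 3474934547/3727414731]

step 0: x' = [379/433, -314/1299], P' = [277/433 291/433; 291/433 1211/1299]
step 1: x' = [166028/146695, 1741007/733475], P' = [18775/29339 98581/146695; 98581/146695 2051377/2200425]
step 2: x' = [372549673/1242471577, -323004250/1242471577], P' = [795098813/1242471577 834957499/1242471577; 834957499/1242471577 3474934547/3727414731]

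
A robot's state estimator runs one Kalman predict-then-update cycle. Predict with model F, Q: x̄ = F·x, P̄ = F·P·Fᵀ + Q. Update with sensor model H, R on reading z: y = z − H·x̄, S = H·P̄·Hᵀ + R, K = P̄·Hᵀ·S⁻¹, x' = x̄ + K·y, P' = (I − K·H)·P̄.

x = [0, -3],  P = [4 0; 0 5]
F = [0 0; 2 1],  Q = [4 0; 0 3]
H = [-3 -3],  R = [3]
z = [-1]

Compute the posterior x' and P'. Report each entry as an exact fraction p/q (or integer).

x̄ = F·x = [0, -3]
P̄ = F·P·Fᵀ + Q = [4 0; 0 24]
y = z − H·x̄ = [-10]
S = H·P̄·Hᵀ + R = [255]
K = P̄·Hᵀ·S⁻¹ = [-4/85; -24/85]
x' = x̄ + K·y = [8/17, -3/17]
P' = (I − K·H)·P̄ = [292/85 -288/85; -288/85 312/85]

x' = [8/17, -3/17]
P' = [292/85 -288/85; -288/85 312/85]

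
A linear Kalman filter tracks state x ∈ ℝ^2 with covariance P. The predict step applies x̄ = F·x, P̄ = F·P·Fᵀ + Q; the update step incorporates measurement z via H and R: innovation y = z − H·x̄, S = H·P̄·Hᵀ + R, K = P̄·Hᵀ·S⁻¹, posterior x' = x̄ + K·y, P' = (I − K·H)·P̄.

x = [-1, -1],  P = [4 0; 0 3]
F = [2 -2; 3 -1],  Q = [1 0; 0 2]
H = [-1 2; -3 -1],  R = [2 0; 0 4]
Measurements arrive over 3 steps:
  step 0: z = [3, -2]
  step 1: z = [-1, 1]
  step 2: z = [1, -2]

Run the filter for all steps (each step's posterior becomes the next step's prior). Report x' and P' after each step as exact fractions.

step 0: x' = [3827/15425, 22229/15425], P' = [5434/15425 818/15425; 818/15425 6686/15425]
step 1: x' = [-1279795/3153182, -1447727/3153182], P' = [1025513/3153182 180063/3153182; 180063/3153182 1276257/3153182]
step 2: x' = [33782545/74028716, 42620719/74028716], P' = [95838691/296114864 16700525/296114864; 16700525/296114864 119521667/296114864]

step 0: x̄ = F·x = [0, -2]
step 0: P̄ = F·P·Fᵀ + Q = [29 30; 30 41]
step 0: y = z − H·x̄ = [7, -4]
step 0: S = H·P̄·Hᵀ + R = [75 -145; -145 486]
step 0: K = P̄·Hᵀ·S⁻¹ = [-1899/15425 -856/3085; 6277/15425 -457/3085]
step 0: x' = x̄ + K·y = [3827/15425, 22229/15425]
step 0: P' = (I − K·H)·P̄ = [5434/15425 818/15425; 818/15425 6686/15425]
step 1: x̄ = F·x = [-36804/15425, -10748/15425]
step 1: P̄ = F·P·Fᵀ + Q = [57361/15425 39432/15425; 39432/15425 81534/15425]
step 1: y = z − H·x̄ = [-30733/15425, -21147/3085]
step 1: S = H·P̄·Hᵀ + R = [256619/15425 -37629/3085; -37629/3085 35843/617]
step 1: K = P̄·Hᵀ·S⁻¹ = [-665387/6306364 -1628301/6306364; 2372451/6306364 -908223/6306364]
step 1: x' = x̄ + K·y = [-1279795/3153182, -1447727/3153182]
step 1: P' = (I − K·H)·P̄ = [1025513/3153182 180063/3153182; 180063/3153182 1276257/3153182]
step 2: x̄ = F·x = [167932/1576591, -1195829/1576591]
step 2: P̄ = F·P·Fᵀ + Q = [5459879/1576591 3632544/1576591; 3632544/1576591 7865930/1576591]
step 2: y = z − H·x̄ = [4136181/1576591, -25465/10441]
step 2: S = H·P̄·Hᵀ + R = [25546605/1576591 -115993/10441; -115993/10441 563619/10441]
step 2: K = P̄·Hᵀ·S⁻¹ = [-62437641/592229728 -152108299/592229728; 222342809/592229728 -84811621/592229728]
step 2: x' = x̄ + K·y = [33782545/74028716, 42620719/74028716]
step 2: P' = (I − K·H)·P̄ = [95838691/296114864 16700525/296114864; 16700525/296114864 119521667/296114864]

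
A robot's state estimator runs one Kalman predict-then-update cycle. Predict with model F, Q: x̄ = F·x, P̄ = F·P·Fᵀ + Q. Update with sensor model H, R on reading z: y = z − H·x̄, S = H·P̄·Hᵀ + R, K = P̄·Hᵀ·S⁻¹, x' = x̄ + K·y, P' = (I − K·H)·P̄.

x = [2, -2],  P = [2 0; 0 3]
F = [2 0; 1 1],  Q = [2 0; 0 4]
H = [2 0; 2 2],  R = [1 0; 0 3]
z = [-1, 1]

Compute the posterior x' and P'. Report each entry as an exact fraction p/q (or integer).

x̄ = F·x = [4, 0]
P̄ = F·P·Fᵀ + Q = [10 4; 4 9]
y = z − H·x̄ = [-9, -7]
S = H·P̄·Hᵀ + R = [41 56; 56 111]
K = P̄·Hᵀ·S⁻¹ = [652/1415 28/1415; -568/1415 618/1415]
x' = x̄ + K·y = [-404/1415, 786/1415]
P' = (I − K·H)·P̄ = [326/1415 -284/1415; -284/1415 1211/1415]

x' = [-404/1415, 786/1415]
P' = [326/1415 -284/1415; -284/1415 1211/1415]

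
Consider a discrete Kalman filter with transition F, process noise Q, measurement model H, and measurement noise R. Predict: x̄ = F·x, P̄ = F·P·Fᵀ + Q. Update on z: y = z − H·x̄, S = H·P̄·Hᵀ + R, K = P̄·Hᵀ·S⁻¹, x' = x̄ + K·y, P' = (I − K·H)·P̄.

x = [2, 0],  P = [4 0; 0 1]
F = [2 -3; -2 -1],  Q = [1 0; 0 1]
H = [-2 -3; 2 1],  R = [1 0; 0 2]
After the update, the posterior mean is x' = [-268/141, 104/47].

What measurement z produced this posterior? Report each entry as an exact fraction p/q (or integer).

z = [-3, -2]

x̄ = F·x = [4, -4]
P̄ = F·P·Fᵀ + Q = [26 -13; -13 18]
S = H·P̄·Hᵀ + R = [111 -54; -54 72]
K = P̄·Hᵀ·S⁻¹ = [65/282 403/564; -68/141 -200/423]
x' − x̄ = [-832/141, 292/47] = K·y
y = (KᵀK)⁻¹·Kᵀ·(x' − x̄) = [-7, -6]
z = y + H·x̄ = [-7, -6] + [4, 4] = [-3, -2]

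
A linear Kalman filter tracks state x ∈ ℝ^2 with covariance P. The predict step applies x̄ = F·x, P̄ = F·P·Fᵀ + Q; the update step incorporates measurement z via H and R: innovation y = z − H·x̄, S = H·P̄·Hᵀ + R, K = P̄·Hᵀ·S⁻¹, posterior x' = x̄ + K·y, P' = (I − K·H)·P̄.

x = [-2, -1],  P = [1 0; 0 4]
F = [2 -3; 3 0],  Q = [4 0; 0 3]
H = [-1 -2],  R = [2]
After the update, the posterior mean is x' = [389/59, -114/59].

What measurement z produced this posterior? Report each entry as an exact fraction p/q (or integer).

x̄ = F·x = [-1, -6]
P̄ = F·P·Fᵀ + Q = [44 6; 6 12]
S = H·P̄·Hᵀ + R = [118]
K = P̄·Hᵀ·S⁻¹ = [-28/59; -15/59]
x' − x̄ = [448/59, 240/59] = K·y
y = (KᵀK)⁻¹·Kᵀ·(x' − x̄) = [-16]
z = y + H·x̄ = [-16] + [13] = [-3]

z = [-3]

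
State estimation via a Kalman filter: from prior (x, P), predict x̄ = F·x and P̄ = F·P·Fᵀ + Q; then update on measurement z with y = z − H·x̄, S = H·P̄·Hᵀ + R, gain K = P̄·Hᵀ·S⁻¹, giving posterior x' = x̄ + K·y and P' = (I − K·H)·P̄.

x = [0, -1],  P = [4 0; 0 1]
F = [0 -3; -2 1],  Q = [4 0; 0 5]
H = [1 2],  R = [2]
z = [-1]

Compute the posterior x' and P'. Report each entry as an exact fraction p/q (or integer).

x̄ = F·x = [3, -1]
P̄ = F·P·Fᵀ + Q = [13 -3; -3 22]
y = z − H·x̄ = [-2]
S = H·P̄·Hᵀ + R = [91]
K = P̄·Hᵀ·S⁻¹ = [1/13; 41/91]
x' = x̄ + K·y = [37/13, -173/91]
P' = (I − K·H)·P̄ = [162/13 -80/13; -80/13 321/91]

x' = [37/13, -173/91]
P' = [162/13 -80/13; -80/13 321/91]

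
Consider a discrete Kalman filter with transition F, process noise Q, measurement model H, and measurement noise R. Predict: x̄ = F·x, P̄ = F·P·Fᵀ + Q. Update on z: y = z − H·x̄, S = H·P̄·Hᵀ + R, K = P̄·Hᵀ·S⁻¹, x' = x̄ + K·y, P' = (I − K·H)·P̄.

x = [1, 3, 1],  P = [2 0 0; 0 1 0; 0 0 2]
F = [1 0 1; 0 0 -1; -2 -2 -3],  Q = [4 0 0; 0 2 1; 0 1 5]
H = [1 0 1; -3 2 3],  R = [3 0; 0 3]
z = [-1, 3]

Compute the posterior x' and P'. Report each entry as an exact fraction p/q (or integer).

x̄ = F·x = [2, -1, -11]
P̄ = F·P·Fᵀ + Q = [8 -2 -10; -2 4 7; -10 7 35]
y = z − H·x̄ = [8, 44]
S = H·P̄·Hᵀ + R = [26 91; 91 694]
K = P̄·Hᵀ·S⁻¹ = [3890/9763 -102/751; 285/9763 35/751; 3791/9763 123/751]
x' = x̄ + K·y = [-7698/9763, 12537/9763, -6709/9763]
P' = (I − K·H)·P̄ = [8976/9763 7434/9763 2694/9763; 7434/9763 21702/9763 -6579/9763; 2694/9763 -6579/9763 8679/9763]

x' = [-7698/9763, 12537/9763, -6709/9763]
P' = [8976/9763 7434/9763 2694/9763; 7434/9763 21702/9763 -6579/9763; 2694/9763 -6579/9763 8679/9763]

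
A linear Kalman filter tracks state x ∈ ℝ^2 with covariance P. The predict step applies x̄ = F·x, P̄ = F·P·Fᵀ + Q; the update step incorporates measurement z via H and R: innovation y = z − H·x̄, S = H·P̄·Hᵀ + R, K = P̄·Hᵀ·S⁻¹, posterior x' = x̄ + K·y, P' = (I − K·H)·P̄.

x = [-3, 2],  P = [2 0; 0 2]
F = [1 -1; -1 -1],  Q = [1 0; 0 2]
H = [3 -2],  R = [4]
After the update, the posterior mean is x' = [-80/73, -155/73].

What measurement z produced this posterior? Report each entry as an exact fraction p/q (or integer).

x̄ = F·x = [-5, 1]
P̄ = F·P·Fᵀ + Q = [5 0; 0 6]
S = H·P̄·Hᵀ + R = [73]
K = P̄·Hᵀ·S⁻¹ = [15/73; -12/73]
x' − x̄ = [285/73, -228/73] = K·y
y = (KᵀK)⁻¹·Kᵀ·(x' − x̄) = [19]
z = y + H·x̄ = [19] + [-17] = [2]

z = [2]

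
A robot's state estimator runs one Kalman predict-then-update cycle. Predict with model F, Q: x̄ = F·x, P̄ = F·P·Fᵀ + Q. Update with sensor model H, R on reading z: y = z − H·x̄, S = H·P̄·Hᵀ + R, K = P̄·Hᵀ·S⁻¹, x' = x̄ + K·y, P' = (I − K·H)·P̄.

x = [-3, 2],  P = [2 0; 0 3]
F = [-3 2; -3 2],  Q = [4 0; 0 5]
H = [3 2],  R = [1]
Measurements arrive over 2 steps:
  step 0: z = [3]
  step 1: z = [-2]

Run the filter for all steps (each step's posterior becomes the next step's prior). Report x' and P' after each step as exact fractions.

step 0: x' = [149/269, 571/807], P' = [398/269 -570/269; -570/269 2645/807]
step 1: x' = [-437231/1092149, -435993/1092149], P' = [1616090/1092149 -2314678/1092149; -2314678/1092149 3580667/1092149]

step 0: x̄ = F·x = [13, 13]
step 0: P̄ = F·P·Fᵀ + Q = [34 30; 30 35]
step 0: y = z − H·x̄ = [-62]
step 0: S = H·P̄·Hᵀ + R = [807]
step 0: K = P̄·Hᵀ·S⁻¹ = [54/269; 160/807]
step 0: x' = x̄ + K·y = [149/269, 571/807]
step 0: P' = (I − K·H)·P̄ = [398/269 -570/269; -570/269 2645/807]
step 1: x̄ = F·x = [-199/807, -199/807]
step 1: P̄ = F·P·Fᵀ + Q = [45074/807 41846/807; 41846/807 45881/807]
step 1: y = z − H·x̄ = [-619/807]
step 1: S = H·P̄·Hᵀ + R = [1092149/807]
step 1: K = P̄·Hᵀ·S⁻¹ = [218914/1092149; 217300/1092149]
step 1: x' = x̄ + K·y = [-437231/1092149, -435993/1092149]
step 1: P' = (I − K·H)·P̄ = [1616090/1092149 -2314678/1092149; -2314678/1092149 3580667/1092149]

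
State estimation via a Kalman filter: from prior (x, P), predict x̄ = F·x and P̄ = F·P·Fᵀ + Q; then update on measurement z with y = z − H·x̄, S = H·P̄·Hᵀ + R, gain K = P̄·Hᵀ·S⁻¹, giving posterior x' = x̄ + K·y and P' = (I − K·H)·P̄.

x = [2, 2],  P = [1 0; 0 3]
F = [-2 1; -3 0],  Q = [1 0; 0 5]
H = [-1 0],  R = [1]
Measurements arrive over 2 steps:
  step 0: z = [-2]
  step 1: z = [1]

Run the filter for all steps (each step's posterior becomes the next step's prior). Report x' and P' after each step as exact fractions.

step 0: x' = [14/9, -10/3], P' = [8/9 2/3; 2/3 10]
step 1: x' = [-165/116, -189/58], P' = [107/116 15/58; 15/58 352/29]

step 0: x̄ = F·x = [-2, -6]
step 0: P̄ = F·P·Fᵀ + Q = [8 6; 6 14]
step 0: y = z − H·x̄ = [-4]
step 0: S = H·P̄·Hᵀ + R = [9]
step 0: K = P̄·Hᵀ·S⁻¹ = [-8/9; -2/3]
step 0: x' = x̄ + K·y = [14/9, -10/3]
step 0: P' = (I − K·H)·P̄ = [8/9 2/3; 2/3 10]
step 1: x̄ = F·x = [-58/9, -14/3]
step 1: P̄ = F·P·Fᵀ + Q = [107/9 10/3; 10/3 13]
step 1: y = z − H·x̄ = [-49/9]
step 1: S = H·P̄·Hᵀ + R = [116/9]
step 1: K = P̄·Hᵀ·S⁻¹ = [-107/116; -15/58]
step 1: x' = x̄ + K·y = [-165/116, -189/58]
step 1: P' = (I − K·H)·P̄ = [107/116 15/58; 15/58 352/29]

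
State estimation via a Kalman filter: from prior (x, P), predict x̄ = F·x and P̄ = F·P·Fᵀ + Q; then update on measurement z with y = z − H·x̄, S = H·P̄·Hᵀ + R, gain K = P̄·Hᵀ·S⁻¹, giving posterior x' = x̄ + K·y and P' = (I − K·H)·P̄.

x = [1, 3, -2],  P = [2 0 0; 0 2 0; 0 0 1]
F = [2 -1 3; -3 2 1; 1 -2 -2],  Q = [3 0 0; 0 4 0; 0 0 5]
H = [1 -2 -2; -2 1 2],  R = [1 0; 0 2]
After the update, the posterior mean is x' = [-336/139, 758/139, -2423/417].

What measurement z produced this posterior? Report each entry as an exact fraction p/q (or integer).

z = [-2, -2]

x̄ = F·x = [-7, 1, -1]
P̄ = F·P·Fᵀ + Q = [22 -13 2; -13 31 -16; 2 -16 19]
S = H·P̄·Hᵀ + R = [139 -139; -139 169]
K = P̄·Hᵀ·S⁻¹ = [23/1390 -3/10; -632/695 -3/5; 913/2085 7/15]
x' − x̄ = [637/139, 619/139, -2006/417] = K·y
y = (KᵀK)⁻¹·Kᵀ·(x' − x̄) = [5, -15]
z = y + H·x̄ = [5, -15] + [-7, 13] = [-2, -2]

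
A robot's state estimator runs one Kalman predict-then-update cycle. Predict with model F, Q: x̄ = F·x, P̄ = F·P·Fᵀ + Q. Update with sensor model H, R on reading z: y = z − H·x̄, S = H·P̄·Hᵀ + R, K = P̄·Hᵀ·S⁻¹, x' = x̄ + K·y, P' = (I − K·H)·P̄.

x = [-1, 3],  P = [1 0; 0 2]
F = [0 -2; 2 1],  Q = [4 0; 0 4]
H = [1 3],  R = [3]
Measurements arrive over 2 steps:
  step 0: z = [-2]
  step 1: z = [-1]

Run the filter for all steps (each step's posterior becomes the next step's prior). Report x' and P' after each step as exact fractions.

step 0: x' = [-6, 107/81], P' = [12 -4; -4 134/81]
step 1: x' = [41098/34721, -28001/34721], P' = [176604/34721 -54924/34721; -54924/34721 28486/34721]

step 0: x̄ = F·x = [-6, 1]
step 0: P̄ = F·P·Fᵀ + Q = [12 -4; -4 10]
step 0: y = z − H·x̄ = [1]
step 0: S = H·P̄·Hᵀ + R = [81]
step 0: K = P̄·Hᵀ·S⁻¹ = [0; 26/81]
step 0: x' = x̄ + K·y = [-6, 107/81]
step 0: P' = (I − K·H)·P̄ = [12 -4; -4 134/81]
step 1: x̄ = F·x = [-214/81, -865/81]
step 1: P̄ = F·P·Fᵀ + Q = [860/81 1028/81; 1028/81 3050/81]
step 1: y = z − H·x̄ = [2728/81]
step 1: S = H·P̄·Hᵀ + R = [34721/81]
step 1: K = P̄·Hᵀ·S⁻¹ = [3944/34721; 10178/34721]
step 1: x' = x̄ + K·y = [41098/34721, -28001/34721]
step 1: P' = (I − K·H)·P̄ = [176604/34721 -54924/34721; -54924/34721 28486/34721]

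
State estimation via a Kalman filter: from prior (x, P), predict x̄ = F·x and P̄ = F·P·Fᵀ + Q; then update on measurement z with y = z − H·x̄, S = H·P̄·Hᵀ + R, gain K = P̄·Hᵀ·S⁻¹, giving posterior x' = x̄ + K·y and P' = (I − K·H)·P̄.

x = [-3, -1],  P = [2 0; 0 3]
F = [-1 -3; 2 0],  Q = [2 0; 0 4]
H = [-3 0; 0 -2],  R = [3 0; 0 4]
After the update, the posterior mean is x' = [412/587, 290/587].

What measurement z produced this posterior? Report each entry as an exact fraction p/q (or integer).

x̄ = F·x = [6, -6]
P̄ = F·P·Fᵀ + Q = [31 -4; -4 12]
S = H·P̄·Hᵀ + R = [282 -24; -24 52]
K = P̄·Hᵀ·S⁻¹ = [-387/1174 1/587; 2/587 -270/587]
x' − x̄ = [-3110/587, 3812/587] = K·y
y = (KᵀK)⁻¹·Kᵀ·(x' − x̄) = [16, -14]
z = y + H·x̄ = [16, -14] + [-18, 12] = [-2, -2]

z = [-2, -2]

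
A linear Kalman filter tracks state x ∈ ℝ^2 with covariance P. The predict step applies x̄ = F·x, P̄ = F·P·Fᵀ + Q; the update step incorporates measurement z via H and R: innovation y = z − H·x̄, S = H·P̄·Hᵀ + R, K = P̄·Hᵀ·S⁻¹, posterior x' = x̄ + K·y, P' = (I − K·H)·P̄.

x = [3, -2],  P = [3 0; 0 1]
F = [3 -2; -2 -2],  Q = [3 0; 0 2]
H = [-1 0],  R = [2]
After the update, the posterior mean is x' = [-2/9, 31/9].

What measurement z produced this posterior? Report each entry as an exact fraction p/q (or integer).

x̄ = F·x = [13, -2]
P̄ = F·P·Fᵀ + Q = [34 -14; -14 18]
S = H·P̄·Hᵀ + R = [36]
K = P̄·Hᵀ·S⁻¹ = [-17/18; 7/18]
x' − x̄ = [-119/9, 49/9] = K·y
y = (KᵀK)⁻¹·Kᵀ·(x' − x̄) = [14]
z = y + H·x̄ = [14] + [-13] = [1]

z = [1]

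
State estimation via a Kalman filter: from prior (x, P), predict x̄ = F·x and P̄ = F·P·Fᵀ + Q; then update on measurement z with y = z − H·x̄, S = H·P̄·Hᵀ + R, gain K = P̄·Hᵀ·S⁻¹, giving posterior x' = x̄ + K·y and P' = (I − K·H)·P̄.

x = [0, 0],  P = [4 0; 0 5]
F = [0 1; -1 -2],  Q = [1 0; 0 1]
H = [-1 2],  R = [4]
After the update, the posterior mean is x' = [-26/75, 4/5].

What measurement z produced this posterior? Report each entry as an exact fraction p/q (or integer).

x̄ = F·x = [0, 0]
P̄ = F·P·Fᵀ + Q = [6 -10; -10 25]
S = H·P̄·Hᵀ + R = [150]
K = P̄·Hᵀ·S⁻¹ = [-13/75; 2/5]
x' − x̄ = [-26/75, 4/5] = K·y
y = (KᵀK)⁻¹·Kᵀ·(x' − x̄) = [2]
z = y + H·x̄ = [2] + [0] = [2]

z = [2]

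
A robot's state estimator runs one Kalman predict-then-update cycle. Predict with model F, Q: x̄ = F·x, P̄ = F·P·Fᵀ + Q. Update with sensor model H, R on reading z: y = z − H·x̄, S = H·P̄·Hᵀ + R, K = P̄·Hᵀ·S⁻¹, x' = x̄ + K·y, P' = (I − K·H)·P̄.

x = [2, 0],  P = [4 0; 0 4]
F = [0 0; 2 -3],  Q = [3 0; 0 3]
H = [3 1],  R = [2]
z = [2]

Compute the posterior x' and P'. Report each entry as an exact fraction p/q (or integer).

x' = [-3/14, 113/42]
P' = [57/28 -165/28; -165/28 1595/84]

x̄ = F·x = [0, 4]
P̄ = F·P·Fᵀ + Q = [3 0; 0 55]
y = z − H·x̄ = [-2]
S = H·P̄·Hᵀ + R = [84]
K = P̄·Hᵀ·S⁻¹ = [3/28; 55/84]
x' = x̄ + K·y = [-3/14, 113/42]
P' = (I − K·H)·P̄ = [57/28 -165/28; -165/28 1595/84]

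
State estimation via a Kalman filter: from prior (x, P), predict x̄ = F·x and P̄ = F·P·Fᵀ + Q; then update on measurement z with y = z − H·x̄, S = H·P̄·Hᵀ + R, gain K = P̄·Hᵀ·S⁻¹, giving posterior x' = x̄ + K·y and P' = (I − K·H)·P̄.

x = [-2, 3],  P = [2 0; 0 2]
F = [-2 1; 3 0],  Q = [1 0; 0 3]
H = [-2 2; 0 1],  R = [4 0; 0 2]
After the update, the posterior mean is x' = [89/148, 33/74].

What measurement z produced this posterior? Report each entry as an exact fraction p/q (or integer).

x̄ = F·x = [7, -6]
P̄ = F·P·Fᵀ + Q = [11 -12; -12 21]
S = H·P̄·Hᵀ + R = [228 66; 66 23]
K = P̄·Hᵀ·S⁻¹ = [-133/444 25/74; 11/74 18/37]
x' − x̄ = [-947/148, 477/74] = K·y
y = (KᵀK)⁻¹·Kᵀ·(x' − x̄) = [27, 5]
z = y + H·x̄ = [27, 5] + [-26, -6] = [1, -1]

z = [1, -1]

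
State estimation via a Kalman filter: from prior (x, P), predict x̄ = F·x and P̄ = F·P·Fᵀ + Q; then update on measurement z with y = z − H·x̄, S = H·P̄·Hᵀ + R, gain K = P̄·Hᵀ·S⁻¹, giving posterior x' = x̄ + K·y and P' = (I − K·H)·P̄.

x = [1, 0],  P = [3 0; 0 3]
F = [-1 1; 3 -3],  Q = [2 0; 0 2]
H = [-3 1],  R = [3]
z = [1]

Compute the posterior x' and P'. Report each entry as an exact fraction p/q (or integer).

x̄ = F·x = [-1, 3]
P̄ = F·P·Fᵀ + Q = [8 -18; -18 56]
y = z − H·x̄ = [-5]
S = H·P̄·Hᵀ + R = [239]
K = P̄·Hᵀ·S⁻¹ = [-42/239; 110/239]
x' = x̄ + K·y = [-29/239, 167/239]
P' = (I − K·H)·P̄ = [148/239 318/239; 318/239 1284/239]

x' = [-29/239, 167/239]
P' = [148/239 318/239; 318/239 1284/239]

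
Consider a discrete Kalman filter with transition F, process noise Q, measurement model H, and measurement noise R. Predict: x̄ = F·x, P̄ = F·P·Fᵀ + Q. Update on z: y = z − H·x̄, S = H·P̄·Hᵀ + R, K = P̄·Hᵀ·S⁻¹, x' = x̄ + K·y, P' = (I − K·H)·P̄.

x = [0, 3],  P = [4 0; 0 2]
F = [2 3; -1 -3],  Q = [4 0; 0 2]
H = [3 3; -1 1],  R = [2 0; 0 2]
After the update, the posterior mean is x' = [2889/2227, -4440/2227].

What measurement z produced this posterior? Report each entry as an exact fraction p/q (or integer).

x̄ = F·x = [9, -9]
P̄ = F·P·Fᵀ + Q = [38 -26; -26 24]
S = H·P̄·Hᵀ + R = [92 -42; -42 116]
K = P̄·Hᵀ·S⁻¹ = [372/2227 -1094/2227; 351/2227 1087/2227]
x' − x̄ = [-17154/2227, 15603/2227] = K·y
y = (KᵀK)⁻¹·Kᵀ·(x' − x̄) = [-2, 15]
z = y + H·x̄ = [-2, 15] + [0, -18] = [-2, -3]

z = [-2, -3]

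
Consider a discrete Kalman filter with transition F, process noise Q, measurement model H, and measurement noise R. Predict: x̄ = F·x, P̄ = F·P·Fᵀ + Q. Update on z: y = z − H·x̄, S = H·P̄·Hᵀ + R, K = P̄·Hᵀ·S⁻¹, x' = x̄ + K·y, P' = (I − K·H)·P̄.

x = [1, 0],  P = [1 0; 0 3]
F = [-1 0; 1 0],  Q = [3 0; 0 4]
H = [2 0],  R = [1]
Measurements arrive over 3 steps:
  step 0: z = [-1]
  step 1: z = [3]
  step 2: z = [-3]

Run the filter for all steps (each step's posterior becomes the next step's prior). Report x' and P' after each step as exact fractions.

step 0: x' = [-9/17, 15/17], P' = [4/17 -1/17; -1/17 81/17]
step 1: x' = [113/79, -47/79], P' = [55/237 -4/237; -4/237 1000/237]
step 2: x' = [-4935/3301, 4737/3301], P' = [766/3301 -55/3301; -55/3301 13919/3301]

step 0: x̄ = F·x = [-1, 1]
step 0: P̄ = F·P·Fᵀ + Q = [4 -1; -1 5]
step 0: y = z − H·x̄ = [1]
step 0: S = H·P̄·Hᵀ + R = [17]
step 0: K = P̄·Hᵀ·S⁻¹ = [8/17; -2/17]
step 0: x' = x̄ + K·y = [-9/17, 15/17]
step 0: P' = (I − K·H)·P̄ = [4/17 -1/17; -1/17 81/17]
step 1: x̄ = F·x = [9/17, -9/17]
step 1: P̄ = F·P·Fᵀ + Q = [55/17 -4/17; -4/17 72/17]
step 1: y = z − H·x̄ = [33/17]
step 1: S = H·P̄·Hᵀ + R = [237/17]
step 1: K = P̄·Hᵀ·S⁻¹ = [110/237; -8/237]
step 1: x' = x̄ + K·y = [113/79, -47/79]
step 1: P' = (I − K·H)·P̄ = [55/237 -4/237; -4/237 1000/237]
step 2: x̄ = F·x = [-113/79, 113/79]
step 2: P̄ = F·P·Fᵀ + Q = [766/237 -55/237; -55/237 1003/237]
step 2: y = z − H·x̄ = [-11/79]
step 2: S = H·P̄·Hᵀ + R = [3301/237]
step 2: K = P̄·Hᵀ·S⁻¹ = [1532/3301; -110/3301]
step 2: x' = x̄ + K·y = [-4935/3301, 4737/3301]
step 2: P' = (I − K·H)·P̄ = [766/3301 -55/3301; -55/3301 13919/3301]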